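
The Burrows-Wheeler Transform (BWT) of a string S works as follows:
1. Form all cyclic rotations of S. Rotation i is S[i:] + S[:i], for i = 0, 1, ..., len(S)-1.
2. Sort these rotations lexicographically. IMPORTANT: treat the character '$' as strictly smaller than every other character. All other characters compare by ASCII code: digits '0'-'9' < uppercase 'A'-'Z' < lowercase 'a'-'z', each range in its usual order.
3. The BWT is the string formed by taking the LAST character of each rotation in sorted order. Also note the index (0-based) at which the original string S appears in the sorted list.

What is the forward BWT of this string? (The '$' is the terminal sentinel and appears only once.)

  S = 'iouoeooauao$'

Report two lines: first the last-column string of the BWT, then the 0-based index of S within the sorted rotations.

All 12 rotations (rotation i = S[i:]+S[:i]):
  rot[0] = iouoeooauao$
  rot[1] = ouoeooauao$i
  rot[2] = uoeooauao$io
  rot[3] = oeooauao$iou
  rot[4] = eooauao$iouo
  rot[5] = ooauao$iouoe
  rot[6] = oauao$iouoeo
  rot[7] = auao$iouoeoo
  rot[8] = uao$iouoeooa
  rot[9] = ao$iouoeooau
  rot[10] = o$iouoeooaua
  rot[11] = $iouoeooauao
Sorted (with $ < everything):
  sorted[0] = $iouoeooauao  (last char: 'o')
  sorted[1] = ao$iouoeooau  (last char: 'u')
  sorted[2] = auao$iouoeoo  (last char: 'o')
  sorted[3] = eooauao$iouo  (last char: 'o')
  sorted[4] = iouoeooauao$  (last char: '$')
  sorted[5] = o$iouoeooaua  (last char: 'a')
  sorted[6] = oauao$iouoeo  (last char: 'o')
  sorted[7] = oeooauao$iou  (last char: 'u')
  sorted[8] = ooauao$iouoe  (last char: 'e')
  sorted[9] = ouoeooauao$i  (last char: 'i')
  sorted[10] = uao$iouoeooa  (last char: 'a')
  sorted[11] = uoeooauao$io  (last char: 'o')
Last column: ouoo$aoueiao
Original string S is at sorted index 4

Answer: ouoo$aoueiao
4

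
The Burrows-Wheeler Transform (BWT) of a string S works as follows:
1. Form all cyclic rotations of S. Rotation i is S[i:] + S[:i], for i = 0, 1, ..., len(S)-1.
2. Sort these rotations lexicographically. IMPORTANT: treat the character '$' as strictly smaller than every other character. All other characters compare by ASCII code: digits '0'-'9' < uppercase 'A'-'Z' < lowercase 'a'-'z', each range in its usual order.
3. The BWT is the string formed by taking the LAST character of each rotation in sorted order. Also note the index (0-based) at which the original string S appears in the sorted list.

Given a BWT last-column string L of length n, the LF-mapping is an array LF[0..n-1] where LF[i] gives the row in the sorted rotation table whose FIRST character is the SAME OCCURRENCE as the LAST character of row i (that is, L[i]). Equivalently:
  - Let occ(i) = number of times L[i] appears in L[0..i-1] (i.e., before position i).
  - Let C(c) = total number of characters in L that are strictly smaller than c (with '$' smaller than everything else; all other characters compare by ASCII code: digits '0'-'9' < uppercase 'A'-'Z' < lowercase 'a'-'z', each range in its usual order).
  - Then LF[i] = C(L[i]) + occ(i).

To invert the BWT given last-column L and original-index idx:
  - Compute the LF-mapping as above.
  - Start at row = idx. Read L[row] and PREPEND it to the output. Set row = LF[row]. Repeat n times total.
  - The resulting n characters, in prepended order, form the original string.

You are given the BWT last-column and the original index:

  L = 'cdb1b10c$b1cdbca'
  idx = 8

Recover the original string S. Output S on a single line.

LF mapping: 10 14 6 2 7 3 1 11 0 8 4 12 15 9 13 5
Walk LF starting at row 8, prepending L[row]:
  step 1: row=8, L[8]='$', prepend. Next row=LF[8]=0
  step 2: row=0, L[0]='c', prepend. Next row=LF[0]=10
  step 3: row=10, L[10]='1', prepend. Next row=LF[10]=4
  step 4: row=4, L[4]='b', prepend. Next row=LF[4]=7
  step 5: row=7, L[7]='c', prepend. Next row=LF[7]=11
  step 6: row=11, L[11]='c', prepend. Next row=LF[11]=12
  step 7: row=12, L[12]='d', prepend. Next row=LF[12]=15
  step 8: row=15, L[15]='a', prepend. Next row=LF[15]=5
  step 9: row=5, L[5]='1', prepend. Next row=LF[5]=3
  step 10: row=3, L[3]='1', prepend. Next row=LF[3]=2
  step 11: row=2, L[2]='b', prepend. Next row=LF[2]=6
  step 12: row=6, L[6]='0', prepend. Next row=LF[6]=1
  step 13: row=1, L[1]='d', prepend. Next row=LF[1]=14
  step 14: row=14, L[14]='c', prepend. Next row=LF[14]=13
  step 15: row=13, L[13]='b', prepend. Next row=LF[13]=9
  step 16: row=9, L[9]='b', prepend. Next row=LF[9]=8
Reversed output: bbcd0b11adccb1c$

Answer: bbcd0b11adccb1c$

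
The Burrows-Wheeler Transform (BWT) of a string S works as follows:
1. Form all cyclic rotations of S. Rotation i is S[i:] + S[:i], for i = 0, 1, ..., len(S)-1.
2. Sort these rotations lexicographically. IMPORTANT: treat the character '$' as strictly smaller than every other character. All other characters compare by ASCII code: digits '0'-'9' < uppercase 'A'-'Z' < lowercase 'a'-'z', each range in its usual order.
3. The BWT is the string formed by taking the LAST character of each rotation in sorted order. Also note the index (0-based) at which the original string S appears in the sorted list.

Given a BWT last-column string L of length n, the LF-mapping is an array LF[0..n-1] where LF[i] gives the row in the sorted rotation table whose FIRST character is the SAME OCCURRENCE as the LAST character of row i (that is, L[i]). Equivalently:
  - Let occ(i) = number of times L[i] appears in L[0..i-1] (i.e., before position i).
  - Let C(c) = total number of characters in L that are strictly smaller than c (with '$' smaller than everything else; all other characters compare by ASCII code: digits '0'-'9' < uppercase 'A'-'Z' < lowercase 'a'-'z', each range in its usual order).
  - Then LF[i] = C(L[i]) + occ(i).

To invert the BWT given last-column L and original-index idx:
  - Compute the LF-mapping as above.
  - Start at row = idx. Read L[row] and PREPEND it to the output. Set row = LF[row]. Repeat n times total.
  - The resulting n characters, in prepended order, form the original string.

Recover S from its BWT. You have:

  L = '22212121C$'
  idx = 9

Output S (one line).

Answer: C22121122$

Derivation:
LF mapping: 4 5 6 1 7 2 8 3 9 0
Walk LF starting at row 9, prepending L[row]:
  step 1: row=9, L[9]='$', prepend. Next row=LF[9]=0
  step 2: row=0, L[0]='2', prepend. Next row=LF[0]=4
  step 3: row=4, L[4]='2', prepend. Next row=LF[4]=7
  step 4: row=7, L[7]='1', prepend. Next row=LF[7]=3
  step 5: row=3, L[3]='1', prepend. Next row=LF[3]=1
  step 6: row=1, L[1]='2', prepend. Next row=LF[1]=5
  step 7: row=5, L[5]='1', prepend. Next row=LF[5]=2
  step 8: row=2, L[2]='2', prepend. Next row=LF[2]=6
  step 9: row=6, L[6]='2', prepend. Next row=LF[6]=8
  step 10: row=8, L[8]='C', prepend. Next row=LF[8]=9
Reversed output: C22121122$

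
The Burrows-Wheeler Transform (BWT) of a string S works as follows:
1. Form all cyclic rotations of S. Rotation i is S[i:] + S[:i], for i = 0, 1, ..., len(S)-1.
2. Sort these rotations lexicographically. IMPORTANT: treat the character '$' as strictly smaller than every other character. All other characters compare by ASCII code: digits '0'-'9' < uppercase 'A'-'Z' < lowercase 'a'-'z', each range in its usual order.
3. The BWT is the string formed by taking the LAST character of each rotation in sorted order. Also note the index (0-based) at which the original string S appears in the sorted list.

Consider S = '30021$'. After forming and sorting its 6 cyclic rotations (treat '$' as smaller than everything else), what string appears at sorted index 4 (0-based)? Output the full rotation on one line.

All 6 rotations (rotation i = S[i:]+S[:i]):
  rot[0] = 30021$
  rot[1] = 0021$3
  rot[2] = 021$30
  rot[3] = 21$300
  rot[4] = 1$3002
  rot[5] = $30021
Sorted (with $ < everything):
  sorted[0] = $30021
  sorted[1] = 0021$3
  sorted[2] = 021$30
  sorted[3] = 1$3002
  sorted[4] = 21$300
  sorted[5] = 30021$
sorted[4] = 21$300

Answer: 21$300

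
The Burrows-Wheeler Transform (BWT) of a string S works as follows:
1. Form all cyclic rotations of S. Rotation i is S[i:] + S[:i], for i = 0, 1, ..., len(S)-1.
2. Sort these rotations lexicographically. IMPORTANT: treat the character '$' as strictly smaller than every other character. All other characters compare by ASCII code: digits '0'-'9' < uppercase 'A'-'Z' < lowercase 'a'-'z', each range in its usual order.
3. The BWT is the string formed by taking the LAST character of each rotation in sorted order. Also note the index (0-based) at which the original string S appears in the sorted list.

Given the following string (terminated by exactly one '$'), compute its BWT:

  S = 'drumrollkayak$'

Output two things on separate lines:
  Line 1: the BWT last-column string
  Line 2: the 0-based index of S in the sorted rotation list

Answer: kyk$allourmdra
3

Derivation:
All 14 rotations (rotation i = S[i:]+S[:i]):
  rot[0] = drumrollkayak$
  rot[1] = rumrollkayak$d
  rot[2] = umrollkayak$dr
  rot[3] = mrollkayak$dru
  rot[4] = rollkayak$drum
  rot[5] = ollkayak$drumr
  rot[6] = llkayak$drumro
  rot[7] = lkayak$drumrol
  rot[8] = kayak$drumroll
  rot[9] = ayak$drumrollk
  rot[10] = yak$drumrollka
  rot[11] = ak$drumrollkay
  rot[12] = k$drumrollkaya
  rot[13] = $drumrollkayak
Sorted (with $ < everything):
  sorted[0] = $drumrollkayak  (last char: 'k')
  sorted[1] = ak$drumrollkay  (last char: 'y')
  sorted[2] = ayak$drumrollk  (last char: 'k')
  sorted[3] = drumrollkayak$  (last char: '$')
  sorted[4] = k$drumrollkaya  (last char: 'a')
  sorted[5] = kayak$drumroll  (last char: 'l')
  sorted[6] = lkayak$drumrol  (last char: 'l')
  sorted[7] = llkayak$drumro  (last char: 'o')
  sorted[8] = mrollkayak$dru  (last char: 'u')
  sorted[9] = ollkayak$drumr  (last char: 'r')
  sorted[10] = rollkayak$drum  (last char: 'm')
  sorted[11] = rumrollkayak$d  (last char: 'd')
  sorted[12] = umrollkayak$dr  (last char: 'r')
  sorted[13] = yak$drumrollka  (last char: 'a')
Last column: kyk$allourmdra
Original string S is at sorted index 3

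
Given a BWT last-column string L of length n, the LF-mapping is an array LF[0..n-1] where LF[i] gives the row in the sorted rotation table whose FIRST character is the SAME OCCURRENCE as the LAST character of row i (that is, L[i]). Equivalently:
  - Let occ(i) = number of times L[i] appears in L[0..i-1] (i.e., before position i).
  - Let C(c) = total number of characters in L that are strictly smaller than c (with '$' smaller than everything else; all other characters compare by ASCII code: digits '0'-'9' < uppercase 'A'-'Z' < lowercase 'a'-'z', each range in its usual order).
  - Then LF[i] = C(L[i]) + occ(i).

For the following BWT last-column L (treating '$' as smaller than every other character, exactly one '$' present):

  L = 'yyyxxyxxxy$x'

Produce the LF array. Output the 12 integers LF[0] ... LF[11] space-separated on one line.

Answer: 7 8 9 1 2 10 3 4 5 11 0 6

Derivation:
Char counts: '$':1, 'x':6, 'y':5
C (first-col start): C('$')=0, C('x')=1, C('y')=7
L[0]='y': occ=0, LF[0]=C('y')+0=7+0=7
L[1]='y': occ=1, LF[1]=C('y')+1=7+1=8
L[2]='y': occ=2, LF[2]=C('y')+2=7+2=9
L[3]='x': occ=0, LF[3]=C('x')+0=1+0=1
L[4]='x': occ=1, LF[4]=C('x')+1=1+1=2
L[5]='y': occ=3, LF[5]=C('y')+3=7+3=10
L[6]='x': occ=2, LF[6]=C('x')+2=1+2=3
L[7]='x': occ=3, LF[7]=C('x')+3=1+3=4
L[8]='x': occ=4, LF[8]=C('x')+4=1+4=5
L[9]='y': occ=4, LF[9]=C('y')+4=7+4=11
L[10]='$': occ=0, LF[10]=C('$')+0=0+0=0
L[11]='x': occ=5, LF[11]=C('x')+5=1+5=6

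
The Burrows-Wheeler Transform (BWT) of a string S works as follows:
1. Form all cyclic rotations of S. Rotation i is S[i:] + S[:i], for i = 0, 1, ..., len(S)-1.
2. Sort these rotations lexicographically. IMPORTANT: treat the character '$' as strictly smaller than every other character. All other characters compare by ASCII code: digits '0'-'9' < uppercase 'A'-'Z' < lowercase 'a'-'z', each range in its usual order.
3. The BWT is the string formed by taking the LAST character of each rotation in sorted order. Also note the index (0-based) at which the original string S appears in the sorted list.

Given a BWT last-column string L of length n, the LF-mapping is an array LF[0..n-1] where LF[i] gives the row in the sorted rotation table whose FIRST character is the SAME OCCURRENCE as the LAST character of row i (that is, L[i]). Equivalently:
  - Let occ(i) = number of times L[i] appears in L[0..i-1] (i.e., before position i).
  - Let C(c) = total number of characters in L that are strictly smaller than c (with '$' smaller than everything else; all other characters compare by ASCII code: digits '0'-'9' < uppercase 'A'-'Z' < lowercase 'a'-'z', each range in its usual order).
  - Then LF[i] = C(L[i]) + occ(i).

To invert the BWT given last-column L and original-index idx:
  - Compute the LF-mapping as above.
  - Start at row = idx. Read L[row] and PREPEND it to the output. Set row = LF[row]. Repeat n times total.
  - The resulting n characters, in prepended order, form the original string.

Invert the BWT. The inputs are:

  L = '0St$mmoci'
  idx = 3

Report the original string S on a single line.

Answer: commitS0$

Derivation:
LF mapping: 1 2 8 0 5 6 7 3 4
Walk LF starting at row 3, prepending L[row]:
  step 1: row=3, L[3]='$', prepend. Next row=LF[3]=0
  step 2: row=0, L[0]='0', prepend. Next row=LF[0]=1
  step 3: row=1, L[1]='S', prepend. Next row=LF[1]=2
  step 4: row=2, L[2]='t', prepend. Next row=LF[2]=8
  step 5: row=8, L[8]='i', prepend. Next row=LF[8]=4
  step 6: row=4, L[4]='m', prepend. Next row=LF[4]=5
  step 7: row=5, L[5]='m', prepend. Next row=LF[5]=6
  step 8: row=6, L[6]='o', prepend. Next row=LF[6]=7
  step 9: row=7, L[7]='c', prepend. Next row=LF[7]=3
Reversed output: commitS0$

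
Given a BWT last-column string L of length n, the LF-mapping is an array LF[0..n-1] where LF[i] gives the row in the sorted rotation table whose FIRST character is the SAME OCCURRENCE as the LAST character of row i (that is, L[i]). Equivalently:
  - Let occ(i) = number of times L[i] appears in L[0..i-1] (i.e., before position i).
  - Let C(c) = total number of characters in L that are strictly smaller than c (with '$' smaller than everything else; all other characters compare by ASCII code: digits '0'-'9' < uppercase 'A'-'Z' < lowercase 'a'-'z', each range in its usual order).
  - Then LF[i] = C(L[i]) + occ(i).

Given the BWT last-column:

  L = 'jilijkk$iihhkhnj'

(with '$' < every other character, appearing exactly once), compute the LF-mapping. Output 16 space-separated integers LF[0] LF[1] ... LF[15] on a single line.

Char counts: '$':1, 'h':3, 'i':4, 'j':3, 'k':3, 'l':1, 'n':1
C (first-col start): C('$')=0, C('h')=1, C('i')=4, C('j')=8, C('k')=11, C('l')=14, C('n')=15
L[0]='j': occ=0, LF[0]=C('j')+0=8+0=8
L[1]='i': occ=0, LF[1]=C('i')+0=4+0=4
L[2]='l': occ=0, LF[2]=C('l')+0=14+0=14
L[3]='i': occ=1, LF[3]=C('i')+1=4+1=5
L[4]='j': occ=1, LF[4]=C('j')+1=8+1=9
L[5]='k': occ=0, LF[5]=C('k')+0=11+0=11
L[6]='k': occ=1, LF[6]=C('k')+1=11+1=12
L[7]='$': occ=0, LF[7]=C('$')+0=0+0=0
L[8]='i': occ=2, LF[8]=C('i')+2=4+2=6
L[9]='i': occ=3, LF[9]=C('i')+3=4+3=7
L[10]='h': occ=0, LF[10]=C('h')+0=1+0=1
L[11]='h': occ=1, LF[11]=C('h')+1=1+1=2
L[12]='k': occ=2, LF[12]=C('k')+2=11+2=13
L[13]='h': occ=2, LF[13]=C('h')+2=1+2=3
L[14]='n': occ=0, LF[14]=C('n')+0=15+0=15
L[15]='j': occ=2, LF[15]=C('j')+2=8+2=10

Answer: 8 4 14 5 9 11 12 0 6 7 1 2 13 3 15 10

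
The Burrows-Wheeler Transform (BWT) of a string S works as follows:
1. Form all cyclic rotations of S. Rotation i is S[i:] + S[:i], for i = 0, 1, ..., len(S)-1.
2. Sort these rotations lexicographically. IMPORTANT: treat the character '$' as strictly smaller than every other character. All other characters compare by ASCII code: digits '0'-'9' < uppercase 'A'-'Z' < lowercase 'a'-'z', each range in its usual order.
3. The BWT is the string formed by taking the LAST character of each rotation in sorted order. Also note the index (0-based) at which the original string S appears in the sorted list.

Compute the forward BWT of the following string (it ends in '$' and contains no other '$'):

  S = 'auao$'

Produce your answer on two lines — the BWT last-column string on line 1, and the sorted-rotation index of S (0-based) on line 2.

Answer: ou$aa
2

Derivation:
All 5 rotations (rotation i = S[i:]+S[:i]):
  rot[0] = auao$
  rot[1] = uao$a
  rot[2] = ao$au
  rot[3] = o$aua
  rot[4] = $auao
Sorted (with $ < everything):
  sorted[0] = $auao  (last char: 'o')
  sorted[1] = ao$au  (last char: 'u')
  sorted[2] = auao$  (last char: '$')
  sorted[3] = o$aua  (last char: 'a')
  sorted[4] = uao$a  (last char: 'a')
Last column: ou$aa
Original string S is at sorted index 2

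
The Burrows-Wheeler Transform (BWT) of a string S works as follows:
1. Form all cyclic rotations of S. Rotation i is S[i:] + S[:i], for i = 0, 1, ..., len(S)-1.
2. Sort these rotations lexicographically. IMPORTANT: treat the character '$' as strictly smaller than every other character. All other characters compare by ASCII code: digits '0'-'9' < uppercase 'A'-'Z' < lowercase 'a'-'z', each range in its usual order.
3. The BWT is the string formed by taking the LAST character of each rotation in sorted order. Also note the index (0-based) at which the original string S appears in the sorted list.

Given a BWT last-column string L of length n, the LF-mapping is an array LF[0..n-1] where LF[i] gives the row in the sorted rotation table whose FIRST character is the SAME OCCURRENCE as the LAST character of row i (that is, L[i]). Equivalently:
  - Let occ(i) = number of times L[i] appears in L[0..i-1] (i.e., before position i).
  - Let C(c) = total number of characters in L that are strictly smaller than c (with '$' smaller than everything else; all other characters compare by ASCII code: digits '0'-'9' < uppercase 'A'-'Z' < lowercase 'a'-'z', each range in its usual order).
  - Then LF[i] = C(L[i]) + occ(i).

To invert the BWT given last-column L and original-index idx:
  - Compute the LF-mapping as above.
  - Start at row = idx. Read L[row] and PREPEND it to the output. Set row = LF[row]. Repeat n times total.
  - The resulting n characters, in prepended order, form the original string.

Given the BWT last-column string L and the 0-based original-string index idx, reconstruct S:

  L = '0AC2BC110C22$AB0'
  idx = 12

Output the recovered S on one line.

Answer: BC12AC02B120CA0$

Derivation:
LF mapping: 1 9 13 6 11 14 4 5 2 15 7 8 0 10 12 3
Walk LF starting at row 12, prepending L[row]:
  step 1: row=12, L[12]='$', prepend. Next row=LF[12]=0
  step 2: row=0, L[0]='0', prepend. Next row=LF[0]=1
  step 3: row=1, L[1]='A', prepend. Next row=LF[1]=9
  step 4: row=9, L[9]='C', prepend. Next row=LF[9]=15
  step 5: row=15, L[15]='0', prepend. Next row=LF[15]=3
  step 6: row=3, L[3]='2', prepend. Next row=LF[3]=6
  step 7: row=6, L[6]='1', prepend. Next row=LF[6]=4
  step 8: row=4, L[4]='B', prepend. Next row=LF[4]=11
  step 9: row=11, L[11]='2', prepend. Next row=LF[11]=8
  step 10: row=8, L[8]='0', prepend. Next row=LF[8]=2
  step 11: row=2, L[2]='C', prepend. Next row=LF[2]=13
  step 12: row=13, L[13]='A', prepend. Next row=LF[13]=10
  step 13: row=10, L[10]='2', prepend. Next row=LF[10]=7
  step 14: row=7, L[7]='1', prepend. Next row=LF[7]=5
  step 15: row=5, L[5]='C', prepend. Next row=LF[5]=14
  step 16: row=14, L[14]='B', prepend. Next row=LF[14]=12
Reversed output: BC12AC02B120CA0$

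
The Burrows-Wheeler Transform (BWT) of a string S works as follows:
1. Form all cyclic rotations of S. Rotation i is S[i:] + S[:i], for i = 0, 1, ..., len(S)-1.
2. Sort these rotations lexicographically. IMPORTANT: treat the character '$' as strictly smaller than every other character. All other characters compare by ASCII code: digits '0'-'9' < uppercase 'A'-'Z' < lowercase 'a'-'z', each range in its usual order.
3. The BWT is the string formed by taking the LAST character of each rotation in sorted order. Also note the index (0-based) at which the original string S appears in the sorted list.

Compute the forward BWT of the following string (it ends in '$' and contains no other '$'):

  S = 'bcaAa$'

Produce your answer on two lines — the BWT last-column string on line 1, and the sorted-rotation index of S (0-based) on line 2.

Answer: aaAc$b
4

Derivation:
All 6 rotations (rotation i = S[i:]+S[:i]):
  rot[0] = bcaAa$
  rot[1] = caAa$b
  rot[2] = aAa$bc
  rot[3] = Aa$bca
  rot[4] = a$bcaA
  rot[5] = $bcaAa
Sorted (with $ < everything):
  sorted[0] = $bcaAa  (last char: 'a')
  sorted[1] = Aa$bca  (last char: 'a')
  sorted[2] = a$bcaA  (last char: 'A')
  sorted[3] = aAa$bc  (last char: 'c')
  sorted[4] = bcaAa$  (last char: '$')
  sorted[5] = caAa$b  (last char: 'b')
Last column: aaAc$b
Original string S is at sorted index 4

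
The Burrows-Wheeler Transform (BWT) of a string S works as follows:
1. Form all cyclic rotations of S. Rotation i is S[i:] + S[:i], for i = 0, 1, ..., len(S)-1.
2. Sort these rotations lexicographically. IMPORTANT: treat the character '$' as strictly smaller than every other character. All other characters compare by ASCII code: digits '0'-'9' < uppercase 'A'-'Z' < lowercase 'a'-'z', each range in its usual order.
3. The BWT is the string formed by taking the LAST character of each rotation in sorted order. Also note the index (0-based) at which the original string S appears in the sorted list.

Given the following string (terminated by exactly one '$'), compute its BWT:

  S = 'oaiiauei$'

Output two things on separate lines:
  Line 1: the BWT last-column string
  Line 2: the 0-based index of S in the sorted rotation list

All 9 rotations (rotation i = S[i:]+S[:i]):
  rot[0] = oaiiauei$
  rot[1] = aiiauei$o
  rot[2] = iiauei$oa
  rot[3] = iauei$oai
  rot[4] = auei$oaii
  rot[5] = uei$oaiia
  rot[6] = ei$oaiiau
  rot[7] = i$oaiiaue
  rot[8] = $oaiiauei
Sorted (with $ < everything):
  sorted[0] = $oaiiauei  (last char: 'i')
  sorted[1] = aiiauei$o  (last char: 'o')
  sorted[2] = auei$oaii  (last char: 'i')
  sorted[3] = ei$oaiiau  (last char: 'u')
  sorted[4] = i$oaiiaue  (last char: 'e')
  sorted[5] = iauei$oai  (last char: 'i')
  sorted[6] = iiauei$oa  (last char: 'a')
  sorted[7] = oaiiauei$  (last char: '$')
  sorted[8] = uei$oaiia  (last char: 'a')
Last column: ioiueia$a
Original string S is at sorted index 7

Answer: ioiueia$a
7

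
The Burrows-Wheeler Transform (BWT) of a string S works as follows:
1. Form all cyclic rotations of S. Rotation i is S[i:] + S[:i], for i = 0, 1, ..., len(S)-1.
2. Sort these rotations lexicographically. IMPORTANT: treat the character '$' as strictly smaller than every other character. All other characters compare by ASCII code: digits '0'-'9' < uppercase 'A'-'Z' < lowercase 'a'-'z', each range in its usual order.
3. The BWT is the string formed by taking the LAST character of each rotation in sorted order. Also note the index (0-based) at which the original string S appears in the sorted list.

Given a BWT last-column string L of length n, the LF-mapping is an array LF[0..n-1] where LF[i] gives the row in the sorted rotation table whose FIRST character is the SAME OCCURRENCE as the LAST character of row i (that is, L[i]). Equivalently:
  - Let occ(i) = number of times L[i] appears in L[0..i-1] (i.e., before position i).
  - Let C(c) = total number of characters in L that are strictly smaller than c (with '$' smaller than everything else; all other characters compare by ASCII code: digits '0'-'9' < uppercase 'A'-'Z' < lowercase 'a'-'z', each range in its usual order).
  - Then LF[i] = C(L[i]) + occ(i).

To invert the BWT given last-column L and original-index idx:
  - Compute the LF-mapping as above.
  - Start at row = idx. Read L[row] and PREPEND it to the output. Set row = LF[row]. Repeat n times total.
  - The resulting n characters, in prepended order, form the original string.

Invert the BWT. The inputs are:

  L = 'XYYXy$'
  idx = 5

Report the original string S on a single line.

LF mapping: 1 3 4 2 5 0
Walk LF starting at row 5, prepending L[row]:
  step 1: row=5, L[5]='$', prepend. Next row=LF[5]=0
  step 2: row=0, L[0]='X', prepend. Next row=LF[0]=1
  step 3: row=1, L[1]='Y', prepend. Next row=LF[1]=3
  step 4: row=3, L[3]='X', prepend. Next row=LF[3]=2
  step 5: row=2, L[2]='Y', prepend. Next row=LF[2]=4
  step 6: row=4, L[4]='y', prepend. Next row=LF[4]=5
Reversed output: yYXYX$

Answer: yYXYX$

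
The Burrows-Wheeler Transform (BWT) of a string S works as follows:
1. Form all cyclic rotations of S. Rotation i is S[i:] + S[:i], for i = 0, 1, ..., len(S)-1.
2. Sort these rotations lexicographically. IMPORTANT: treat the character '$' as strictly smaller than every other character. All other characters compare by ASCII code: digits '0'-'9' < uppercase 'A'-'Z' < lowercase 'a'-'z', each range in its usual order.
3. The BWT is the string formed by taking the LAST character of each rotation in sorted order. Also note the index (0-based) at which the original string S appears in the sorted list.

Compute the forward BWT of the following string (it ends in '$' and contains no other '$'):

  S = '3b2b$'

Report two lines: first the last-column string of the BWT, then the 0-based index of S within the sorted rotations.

Answer: bb$23
2

Derivation:
All 5 rotations (rotation i = S[i:]+S[:i]):
  rot[0] = 3b2b$
  rot[1] = b2b$3
  rot[2] = 2b$3b
  rot[3] = b$3b2
  rot[4] = $3b2b
Sorted (with $ < everything):
  sorted[0] = $3b2b  (last char: 'b')
  sorted[1] = 2b$3b  (last char: 'b')
  sorted[2] = 3b2b$  (last char: '$')
  sorted[3] = b$3b2  (last char: '2')
  sorted[4] = b2b$3  (last char: '3')
Last column: bb$23
Original string S is at sorted index 2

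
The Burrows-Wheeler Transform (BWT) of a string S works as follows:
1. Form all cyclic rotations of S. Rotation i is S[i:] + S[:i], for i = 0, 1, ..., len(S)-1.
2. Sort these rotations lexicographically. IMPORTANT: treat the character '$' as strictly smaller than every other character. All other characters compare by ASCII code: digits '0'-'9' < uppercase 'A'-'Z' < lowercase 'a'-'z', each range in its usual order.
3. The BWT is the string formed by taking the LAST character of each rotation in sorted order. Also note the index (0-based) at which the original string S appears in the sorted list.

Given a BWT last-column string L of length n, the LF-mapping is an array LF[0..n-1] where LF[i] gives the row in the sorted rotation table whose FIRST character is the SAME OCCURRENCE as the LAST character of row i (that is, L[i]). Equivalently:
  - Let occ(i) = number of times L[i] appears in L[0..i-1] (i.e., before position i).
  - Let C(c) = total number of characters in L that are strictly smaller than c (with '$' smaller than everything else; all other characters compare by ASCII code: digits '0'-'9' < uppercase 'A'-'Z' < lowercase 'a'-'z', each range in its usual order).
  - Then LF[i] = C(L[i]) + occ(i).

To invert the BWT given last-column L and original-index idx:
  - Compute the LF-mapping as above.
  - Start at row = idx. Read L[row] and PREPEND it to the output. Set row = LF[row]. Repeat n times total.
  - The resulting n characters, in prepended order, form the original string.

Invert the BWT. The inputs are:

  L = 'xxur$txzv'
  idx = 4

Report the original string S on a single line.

Answer: vzxxrutx$

Derivation:
LF mapping: 5 6 3 1 0 2 7 8 4
Walk LF starting at row 4, prepending L[row]:
  step 1: row=4, L[4]='$', prepend. Next row=LF[4]=0
  step 2: row=0, L[0]='x', prepend. Next row=LF[0]=5
  step 3: row=5, L[5]='t', prepend. Next row=LF[5]=2
  step 4: row=2, L[2]='u', prepend. Next row=LF[2]=3
  step 5: row=3, L[3]='r', prepend. Next row=LF[3]=1
  step 6: row=1, L[1]='x', prepend. Next row=LF[1]=6
  step 7: row=6, L[6]='x', prepend. Next row=LF[6]=7
  step 8: row=7, L[7]='z', prepend. Next row=LF[7]=8
  step 9: row=8, L[8]='v', prepend. Next row=LF[8]=4
Reversed output: vzxxrutx$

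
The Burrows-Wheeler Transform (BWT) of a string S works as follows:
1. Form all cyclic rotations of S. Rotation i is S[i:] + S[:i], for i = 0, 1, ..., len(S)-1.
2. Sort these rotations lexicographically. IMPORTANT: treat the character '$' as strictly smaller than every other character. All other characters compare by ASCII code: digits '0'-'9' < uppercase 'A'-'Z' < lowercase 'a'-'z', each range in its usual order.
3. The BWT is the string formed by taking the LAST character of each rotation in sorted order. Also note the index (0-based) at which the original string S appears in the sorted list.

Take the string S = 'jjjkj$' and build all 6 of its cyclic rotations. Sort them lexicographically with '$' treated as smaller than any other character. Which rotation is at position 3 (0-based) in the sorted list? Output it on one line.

Answer: jjkj$j

Derivation:
All 6 rotations (rotation i = S[i:]+S[:i]):
  rot[0] = jjjkj$
  rot[1] = jjkj$j
  rot[2] = jkj$jj
  rot[3] = kj$jjj
  rot[4] = j$jjjk
  rot[5] = $jjjkj
Sorted (with $ < everything):
  sorted[0] = $jjjkj
  sorted[1] = j$jjjk
  sorted[2] = jjjkj$
  sorted[3] = jjkj$j
  sorted[4] = jkj$jj
  sorted[5] = kj$jjj
sorted[3] = jjkj$j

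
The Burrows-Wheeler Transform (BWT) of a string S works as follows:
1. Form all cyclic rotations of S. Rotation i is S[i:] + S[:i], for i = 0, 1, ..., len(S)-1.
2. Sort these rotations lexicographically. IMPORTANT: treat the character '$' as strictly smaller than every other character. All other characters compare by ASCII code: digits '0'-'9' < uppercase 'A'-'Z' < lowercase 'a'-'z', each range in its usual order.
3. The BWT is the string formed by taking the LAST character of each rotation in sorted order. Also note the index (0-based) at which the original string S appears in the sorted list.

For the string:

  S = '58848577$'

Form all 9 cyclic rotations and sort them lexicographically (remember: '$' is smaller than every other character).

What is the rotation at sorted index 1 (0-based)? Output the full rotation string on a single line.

All 9 rotations (rotation i = S[i:]+S[:i]):
  rot[0] = 58848577$
  rot[1] = 8848577$5
  rot[2] = 848577$58
  rot[3] = 48577$588
  rot[4] = 8577$5884
  rot[5] = 577$58848
  rot[6] = 77$588485
  rot[7] = 7$5884857
  rot[8] = $58848577
Sorted (with $ < everything):
  sorted[0] = $58848577
  sorted[1] = 48577$588
  sorted[2] = 577$58848
  sorted[3] = 58848577$
  sorted[4] = 7$5884857
  sorted[5] = 77$588485
  sorted[6] = 848577$58
  sorted[7] = 8577$5884
  sorted[8] = 8848577$5
sorted[1] = 48577$588

Answer: 48577$588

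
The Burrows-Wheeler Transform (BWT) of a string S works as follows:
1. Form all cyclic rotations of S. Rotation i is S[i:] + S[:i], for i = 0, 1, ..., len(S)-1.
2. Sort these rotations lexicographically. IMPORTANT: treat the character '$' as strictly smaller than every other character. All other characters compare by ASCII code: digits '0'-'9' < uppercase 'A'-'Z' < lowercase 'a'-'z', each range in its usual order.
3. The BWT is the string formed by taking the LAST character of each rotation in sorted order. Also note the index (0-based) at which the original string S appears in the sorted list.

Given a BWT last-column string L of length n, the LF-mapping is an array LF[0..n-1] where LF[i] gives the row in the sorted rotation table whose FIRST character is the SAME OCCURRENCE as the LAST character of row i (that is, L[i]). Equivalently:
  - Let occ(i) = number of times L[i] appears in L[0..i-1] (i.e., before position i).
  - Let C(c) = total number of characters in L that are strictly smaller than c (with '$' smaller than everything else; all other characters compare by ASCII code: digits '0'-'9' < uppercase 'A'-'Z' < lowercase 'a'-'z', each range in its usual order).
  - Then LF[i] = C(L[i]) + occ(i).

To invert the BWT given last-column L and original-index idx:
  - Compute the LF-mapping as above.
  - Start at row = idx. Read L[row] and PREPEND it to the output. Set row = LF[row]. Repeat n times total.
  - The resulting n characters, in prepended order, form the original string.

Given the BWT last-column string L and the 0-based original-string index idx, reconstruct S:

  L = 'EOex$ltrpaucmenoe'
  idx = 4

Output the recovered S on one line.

LF mapping: 1 2 5 16 0 8 14 13 12 3 15 4 9 6 10 11 7
Walk LF starting at row 4, prepending L[row]:
  step 1: row=4, L[4]='$', prepend. Next row=LF[4]=0
  step 2: row=0, L[0]='E', prepend. Next row=LF[0]=1
  step 3: row=1, L[1]='O', prepend. Next row=LF[1]=2
  step 4: row=2, L[2]='e', prepend. Next row=LF[2]=5
  step 5: row=5, L[5]='l', prepend. Next row=LF[5]=8
  step 6: row=8, L[8]='p', prepend. Next row=LF[8]=12
  step 7: row=12, L[12]='m', prepend. Next row=LF[12]=9
  step 8: row=9, L[9]='a', prepend. Next row=LF[9]=3
  step 9: row=3, L[3]='x', prepend. Next row=LF[3]=16
  step 10: row=16, L[16]='e', prepend. Next row=LF[16]=7
  step 11: row=7, L[7]='r', prepend. Next row=LF[7]=13
  step 12: row=13, L[13]='e', prepend. Next row=LF[13]=6
  step 13: row=6, L[6]='t', prepend. Next row=LF[6]=14
  step 14: row=14, L[14]='n', prepend. Next row=LF[14]=10
  step 15: row=10, L[10]='u', prepend. Next row=LF[10]=15
  step 16: row=15, L[15]='o', prepend. Next row=LF[15]=11
  step 17: row=11, L[11]='c', prepend. Next row=LF[11]=4
Reversed output: counterexampleOE$

Answer: counterexampleOE$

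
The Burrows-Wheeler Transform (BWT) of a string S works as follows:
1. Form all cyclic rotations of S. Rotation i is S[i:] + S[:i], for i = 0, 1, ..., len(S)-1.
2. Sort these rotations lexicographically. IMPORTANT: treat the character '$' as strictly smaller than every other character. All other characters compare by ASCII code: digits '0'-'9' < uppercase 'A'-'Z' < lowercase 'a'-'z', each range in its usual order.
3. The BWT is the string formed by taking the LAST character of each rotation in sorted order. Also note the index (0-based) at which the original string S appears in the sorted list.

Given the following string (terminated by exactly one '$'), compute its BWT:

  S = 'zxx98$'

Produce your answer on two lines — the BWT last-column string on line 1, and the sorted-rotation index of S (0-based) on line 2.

Answer: 89xxz$
5

Derivation:
All 6 rotations (rotation i = S[i:]+S[:i]):
  rot[0] = zxx98$
  rot[1] = xx98$z
  rot[2] = x98$zx
  rot[3] = 98$zxx
  rot[4] = 8$zxx9
  rot[5] = $zxx98
Sorted (with $ < everything):
  sorted[0] = $zxx98  (last char: '8')
  sorted[1] = 8$zxx9  (last char: '9')
  sorted[2] = 98$zxx  (last char: 'x')
  sorted[3] = x98$zx  (last char: 'x')
  sorted[4] = xx98$z  (last char: 'z')
  sorted[5] = zxx98$  (last char: '$')
Last column: 89xxz$
Original string S is at sorted index 5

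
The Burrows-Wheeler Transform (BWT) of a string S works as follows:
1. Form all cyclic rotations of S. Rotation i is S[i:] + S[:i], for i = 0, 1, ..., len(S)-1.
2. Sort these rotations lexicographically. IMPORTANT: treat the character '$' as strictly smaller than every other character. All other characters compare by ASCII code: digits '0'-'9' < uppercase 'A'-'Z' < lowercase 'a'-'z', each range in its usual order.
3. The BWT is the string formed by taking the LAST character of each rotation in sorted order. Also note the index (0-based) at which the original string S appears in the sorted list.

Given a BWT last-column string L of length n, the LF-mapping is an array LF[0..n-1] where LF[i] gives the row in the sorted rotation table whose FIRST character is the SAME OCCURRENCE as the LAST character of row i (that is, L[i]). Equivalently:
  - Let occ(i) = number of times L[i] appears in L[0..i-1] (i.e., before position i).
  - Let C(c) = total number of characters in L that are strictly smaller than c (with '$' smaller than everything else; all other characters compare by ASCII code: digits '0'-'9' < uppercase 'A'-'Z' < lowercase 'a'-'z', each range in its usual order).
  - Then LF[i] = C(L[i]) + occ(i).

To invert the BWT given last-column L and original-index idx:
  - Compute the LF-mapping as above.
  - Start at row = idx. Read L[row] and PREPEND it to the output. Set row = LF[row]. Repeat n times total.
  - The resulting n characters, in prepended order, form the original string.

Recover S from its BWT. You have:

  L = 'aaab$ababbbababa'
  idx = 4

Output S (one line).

LF mapping: 1 2 3 9 0 4 10 5 11 12 13 6 14 7 15 8
Walk LF starting at row 4, prepending L[row]:
  step 1: row=4, L[4]='$', prepend. Next row=LF[4]=0
  step 2: row=0, L[0]='a', prepend. Next row=LF[0]=1
  step 3: row=1, L[1]='a', prepend. Next row=LF[1]=2
  step 4: row=2, L[2]='a', prepend. Next row=LF[2]=3
  step 5: row=3, L[3]='b', prepend. Next row=LF[3]=9
  step 6: row=9, L[9]='b', prepend. Next row=LF[9]=12
  step 7: row=12, L[12]='b', prepend. Next row=LF[12]=14
  step 8: row=14, L[14]='b', prepend. Next row=LF[14]=15
  step 9: row=15, L[15]='a', prepend. Next row=LF[15]=8
  step 10: row=8, L[8]='b', prepend. Next row=LF[8]=11
  step 11: row=11, L[11]='a', prepend. Next row=LF[11]=6
  step 12: row=6, L[6]='b', prepend. Next row=LF[6]=10
  step 13: row=10, L[10]='b', prepend. Next row=LF[10]=13
  step 14: row=13, L[13]='a', prepend. Next row=LF[13]=7
  step 15: row=7, L[7]='a', prepend. Next row=LF[7]=5
  step 16: row=5, L[5]='a', prepend. Next row=LF[5]=4
Reversed output: aaabbababbbbaaa$

Answer: aaabbababbbbaaa$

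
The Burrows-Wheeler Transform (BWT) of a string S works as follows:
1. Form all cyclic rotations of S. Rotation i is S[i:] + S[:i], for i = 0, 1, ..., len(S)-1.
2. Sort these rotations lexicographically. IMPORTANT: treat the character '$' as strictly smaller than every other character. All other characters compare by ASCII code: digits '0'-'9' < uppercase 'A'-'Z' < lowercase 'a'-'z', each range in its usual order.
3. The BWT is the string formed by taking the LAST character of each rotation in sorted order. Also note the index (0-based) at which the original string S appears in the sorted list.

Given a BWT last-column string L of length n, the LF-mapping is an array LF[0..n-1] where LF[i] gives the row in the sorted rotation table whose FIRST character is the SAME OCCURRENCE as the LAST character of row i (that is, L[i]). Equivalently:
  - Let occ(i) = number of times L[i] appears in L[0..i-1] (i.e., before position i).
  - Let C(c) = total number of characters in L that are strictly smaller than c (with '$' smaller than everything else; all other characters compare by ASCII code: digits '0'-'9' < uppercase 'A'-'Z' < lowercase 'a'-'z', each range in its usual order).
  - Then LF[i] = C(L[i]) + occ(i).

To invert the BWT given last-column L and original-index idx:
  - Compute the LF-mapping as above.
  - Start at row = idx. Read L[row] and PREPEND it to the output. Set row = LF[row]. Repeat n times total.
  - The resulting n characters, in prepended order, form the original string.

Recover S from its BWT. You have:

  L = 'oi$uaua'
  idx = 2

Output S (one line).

LF mapping: 4 3 0 5 1 6 2
Walk LF starting at row 2, prepending L[row]:
  step 1: row=2, L[2]='$', prepend. Next row=LF[2]=0
  step 2: row=0, L[0]='o', prepend. Next row=LF[0]=4
  step 3: row=4, L[4]='a', prepend. Next row=LF[4]=1
  step 4: row=1, L[1]='i', prepend. Next row=LF[1]=3
  step 5: row=3, L[3]='u', prepend. Next row=LF[3]=5
  step 6: row=5, L[5]='u', prepend. Next row=LF[5]=6
  step 7: row=6, L[6]='a', prepend. Next row=LF[6]=2
Reversed output: auuiao$

Answer: auuiao$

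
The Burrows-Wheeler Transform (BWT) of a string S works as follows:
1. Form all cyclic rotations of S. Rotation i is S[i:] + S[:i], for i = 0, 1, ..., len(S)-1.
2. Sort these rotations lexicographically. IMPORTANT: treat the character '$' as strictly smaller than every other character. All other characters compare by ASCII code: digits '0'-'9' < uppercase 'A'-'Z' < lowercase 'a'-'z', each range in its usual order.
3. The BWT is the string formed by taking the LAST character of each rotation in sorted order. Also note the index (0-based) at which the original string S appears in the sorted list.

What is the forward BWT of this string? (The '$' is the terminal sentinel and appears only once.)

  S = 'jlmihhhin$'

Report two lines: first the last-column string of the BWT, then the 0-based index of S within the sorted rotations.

All 10 rotations (rotation i = S[i:]+S[:i]):
  rot[0] = jlmihhhin$
  rot[1] = lmihhhin$j
  rot[2] = mihhhin$jl
  rot[3] = ihhhin$jlm
  rot[4] = hhhin$jlmi
  rot[5] = hhin$jlmih
  rot[6] = hin$jlmihh
  rot[7] = in$jlmihhh
  rot[8] = n$jlmihhhi
  rot[9] = $jlmihhhin
Sorted (with $ < everything):
  sorted[0] = $jlmihhhin  (last char: 'n')
  sorted[1] = hhhin$jlmi  (last char: 'i')
  sorted[2] = hhin$jlmih  (last char: 'h')
  sorted[3] = hin$jlmihh  (last char: 'h')
  sorted[4] = ihhhin$jlm  (last char: 'm')
  sorted[5] = in$jlmihhh  (last char: 'h')
  sorted[6] = jlmihhhin$  (last char: '$')
  sorted[7] = lmihhhin$j  (last char: 'j')
  sorted[8] = mihhhin$jl  (last char: 'l')
  sorted[9] = n$jlmihhhi  (last char: 'i')
Last column: nihhmh$jli
Original string S is at sorted index 6

Answer: nihhmh$jli
6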